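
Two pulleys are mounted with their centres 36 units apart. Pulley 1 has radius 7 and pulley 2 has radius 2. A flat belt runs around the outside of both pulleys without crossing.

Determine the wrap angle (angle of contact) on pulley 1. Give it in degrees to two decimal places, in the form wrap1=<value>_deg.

wrap1=195.97_deg

open belt: β = asin((r2−r1)/C) = asin(-5/36) = -7.9836°
wrap1 = π − 2β = 195.9671°
wrap2 = π + 2β = 164.0329°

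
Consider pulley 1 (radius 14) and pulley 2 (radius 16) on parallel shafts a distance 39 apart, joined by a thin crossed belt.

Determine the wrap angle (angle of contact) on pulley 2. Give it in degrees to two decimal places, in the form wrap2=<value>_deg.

crossed belt: β = asin((r1+r2)/C) = asin(30/39) = 50.2849°
wrap1 = wrap2 = π + 2β = 280.5697°

wrap2=280.57_deg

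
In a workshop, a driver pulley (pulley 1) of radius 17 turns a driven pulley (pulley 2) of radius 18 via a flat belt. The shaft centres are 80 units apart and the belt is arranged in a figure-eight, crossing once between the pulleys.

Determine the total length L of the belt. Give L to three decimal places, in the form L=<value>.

L=285.528

crossed belt: β = asin((r1+r2)/C) = asin(35/80) = 25.9445°
wrap1 = wrap2 = π + 2β = 231.8890°
tangent length = C·cosβ = 71.9375
L = (r1+r2)·wrap + 2·C·cosβ = 35·4.0472 + 2·71.9375 = 285.5279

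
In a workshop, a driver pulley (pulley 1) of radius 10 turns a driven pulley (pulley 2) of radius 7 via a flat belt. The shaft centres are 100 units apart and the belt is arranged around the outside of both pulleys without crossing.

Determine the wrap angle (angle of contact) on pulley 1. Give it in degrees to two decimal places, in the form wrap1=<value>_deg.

wrap1=183.44_deg

open belt: β = asin((r2−r1)/C) = asin(-3/100) = -1.7191°
wrap1 = π − 2β = 183.4383°
wrap2 = π + 2β = 176.5617°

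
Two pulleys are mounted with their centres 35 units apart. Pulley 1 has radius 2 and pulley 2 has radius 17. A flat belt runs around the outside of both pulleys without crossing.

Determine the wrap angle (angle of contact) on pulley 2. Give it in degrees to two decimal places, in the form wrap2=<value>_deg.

open belt: β = asin((r2−r1)/C) = asin(15/35) = 25.3769°
wrap1 = π − 2β = 129.2461°
wrap2 = π + 2β = 230.7539°

wrap2=230.75_deg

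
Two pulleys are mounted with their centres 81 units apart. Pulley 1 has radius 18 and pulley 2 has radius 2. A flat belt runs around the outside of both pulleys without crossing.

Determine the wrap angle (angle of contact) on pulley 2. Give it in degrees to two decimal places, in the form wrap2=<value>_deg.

wrap2=157.21_deg

open belt: β = asin((r2−r1)/C) = asin(-16/81) = -11.3926°
wrap1 = π − 2β = 202.7852°
wrap2 = π + 2β = 157.2148°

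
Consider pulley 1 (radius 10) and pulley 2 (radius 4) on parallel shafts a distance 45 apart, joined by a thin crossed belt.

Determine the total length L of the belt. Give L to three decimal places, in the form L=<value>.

crossed belt: β = asin((r1+r2)/C) = asin(14/45) = 18.1262°
wrap1 = wrap2 = π + 2β = 216.2524°
tangent length = C·cosβ = 42.7668
L = (r1+r2)·wrap + 2·C·cosβ = 14·3.7743 + 2·42.7668 = 138.3741

L=138.374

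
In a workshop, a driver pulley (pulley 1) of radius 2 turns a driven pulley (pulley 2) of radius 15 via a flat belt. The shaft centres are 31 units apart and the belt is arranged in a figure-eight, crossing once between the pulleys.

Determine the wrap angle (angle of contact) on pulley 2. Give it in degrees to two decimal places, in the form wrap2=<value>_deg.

crossed belt: β = asin((r1+r2)/C) = asin(17/31) = 33.2564°
wrap1 = wrap2 = π + 2β = 246.5129°

wrap2=246.51_deg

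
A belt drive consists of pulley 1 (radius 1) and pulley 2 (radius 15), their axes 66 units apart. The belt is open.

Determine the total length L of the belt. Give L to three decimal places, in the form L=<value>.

open belt: β = asin((r2−r1)/C) = asin(14/66) = 12.2467°
wrap1 = π − 2β = 155.5066°
wrap2 = π + 2β = 204.4934°
tangent length = C·cosβ = 64.4981
L = r1·wrap1 + r2·wrap2 + 2·C·cosβ = 1·2.7141 + 15·3.5691 + 2·64.4981 = 185.2465

L=185.246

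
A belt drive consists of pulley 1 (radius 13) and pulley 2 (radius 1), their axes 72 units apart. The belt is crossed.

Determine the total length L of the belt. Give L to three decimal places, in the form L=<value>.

crossed belt: β = asin((r1+r2)/C) = asin(14/72) = 11.2123°
wrap1 = wrap2 = π + 2β = 202.4245°
tangent length = C·cosβ = 70.6258
L = (r1+r2)·wrap + 2·C·cosβ = 14·3.5330 + 2·70.6258 = 190.7132

L=190.713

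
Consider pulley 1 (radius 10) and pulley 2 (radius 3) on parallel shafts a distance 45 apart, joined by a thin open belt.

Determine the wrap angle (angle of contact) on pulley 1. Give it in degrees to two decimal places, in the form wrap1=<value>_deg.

wrap1=197.90_deg

open belt: β = asin((r2−r1)/C) = asin(-7/45) = -8.9490°
wrap1 = π − 2β = 197.8980°
wrap2 = π + 2β = 162.1020°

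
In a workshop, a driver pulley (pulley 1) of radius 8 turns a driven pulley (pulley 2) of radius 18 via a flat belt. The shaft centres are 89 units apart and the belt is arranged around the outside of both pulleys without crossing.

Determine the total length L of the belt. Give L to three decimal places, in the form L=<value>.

open belt: β = asin((r2−r1)/C) = asin(10/89) = 6.4514°
wrap1 = π − 2β = 167.0973°
wrap2 = π + 2β = 192.9027°
tangent length = C·cosβ = 88.4364
L = r1·wrap1 + r2·wrap2 + 2·C·cosβ = 8·2.9164 + 18·3.3668 + 2·88.4364 = 260.8062

L=260.806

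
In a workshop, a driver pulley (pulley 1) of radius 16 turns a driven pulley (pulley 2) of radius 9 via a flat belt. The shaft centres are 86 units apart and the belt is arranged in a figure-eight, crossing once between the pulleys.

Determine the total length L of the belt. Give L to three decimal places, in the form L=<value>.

crossed belt: β = asin((r1+r2)/C) = asin(25/86) = 16.8997°
wrap1 = wrap2 = π + 2β = 213.7995°
tangent length = C·cosβ = 82.2861
L = (r1+r2)·wrap + 2·C·cosβ = 25·3.7315 + 2·82.2861 = 257.8598

L=257.860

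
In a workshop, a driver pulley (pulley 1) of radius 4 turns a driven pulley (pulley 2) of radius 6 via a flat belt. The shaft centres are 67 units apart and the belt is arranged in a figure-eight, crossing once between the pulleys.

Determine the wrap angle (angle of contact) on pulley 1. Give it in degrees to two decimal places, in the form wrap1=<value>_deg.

crossed belt: β = asin((r1+r2)/C) = asin(10/67) = 8.5837°
wrap1 = wrap2 = π + 2β = 197.1674°

wrap1=197.17_deg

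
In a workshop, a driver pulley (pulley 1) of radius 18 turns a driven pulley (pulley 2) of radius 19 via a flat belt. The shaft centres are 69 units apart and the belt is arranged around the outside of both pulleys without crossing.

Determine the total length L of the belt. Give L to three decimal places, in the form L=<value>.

open belt: β = asin((r2−r1)/C) = asin(1/69) = 0.8304°
wrap1 = π − 2β = 178.3392°
wrap2 = π + 2β = 181.6608°
tangent length = C·cosβ = 68.9928
L = r1·wrap1 + r2·wrap2 + 2·C·cosβ = 18·3.1126 + 19·3.1706 + 2·68.9928 = 254.2534

L=254.253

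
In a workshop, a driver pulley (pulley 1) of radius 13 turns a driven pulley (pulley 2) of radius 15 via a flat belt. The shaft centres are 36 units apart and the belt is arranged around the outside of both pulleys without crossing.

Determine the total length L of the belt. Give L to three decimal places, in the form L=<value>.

L=160.076

open belt: β = asin((r2−r1)/C) = asin(2/36) = 3.1847°
wrap1 = π − 2β = 173.6305°
wrap2 = π + 2β = 186.3695°
tangent length = C·cosβ = 35.9444
L = r1·wrap1 + r2·wrap2 + 2·C·cosβ = 13·3.0304 + 15·3.2528 + 2·35.9444 = 160.0757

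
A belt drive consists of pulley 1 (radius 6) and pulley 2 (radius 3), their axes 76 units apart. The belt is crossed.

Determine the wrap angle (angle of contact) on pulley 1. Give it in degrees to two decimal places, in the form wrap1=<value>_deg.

crossed belt: β = asin((r1+r2)/C) = asin(9/76) = 6.8010°
wrap1 = wrap2 = π + 2β = 193.6020°

wrap1=193.60_deg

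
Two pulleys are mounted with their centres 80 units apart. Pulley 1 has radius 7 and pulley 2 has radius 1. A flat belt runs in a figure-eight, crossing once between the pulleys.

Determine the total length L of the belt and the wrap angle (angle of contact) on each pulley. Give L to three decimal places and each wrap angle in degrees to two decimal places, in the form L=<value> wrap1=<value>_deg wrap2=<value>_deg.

crossed belt: β = asin((r1+r2)/C) = asin(8/80) = 5.7392°
wrap1 = wrap2 = π + 2β = 191.4783°
tangent length = C·cosβ = 79.5990
L = (r1+r2)·wrap + 2·C·cosβ = 8·3.3419 + 2·79.5990 = 185.9334

L=185.933 wrap1=191.48_deg wrap2=191.48_deg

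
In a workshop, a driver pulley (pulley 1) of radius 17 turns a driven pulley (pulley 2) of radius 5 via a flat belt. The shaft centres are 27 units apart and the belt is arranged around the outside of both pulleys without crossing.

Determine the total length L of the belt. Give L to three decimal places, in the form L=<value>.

L=128.542

open belt: β = asin((r2−r1)/C) = asin(-12/27) = -26.3878°
wrap1 = π − 2β = 232.7756°
wrap2 = π + 2β = 127.2244°
tangent length = C·cosβ = 24.1868
L = r1·wrap1 + r2·wrap2 + 2·C·cosβ = 17·4.0627 + 5·2.2205 + 2·24.1868 = 128.5419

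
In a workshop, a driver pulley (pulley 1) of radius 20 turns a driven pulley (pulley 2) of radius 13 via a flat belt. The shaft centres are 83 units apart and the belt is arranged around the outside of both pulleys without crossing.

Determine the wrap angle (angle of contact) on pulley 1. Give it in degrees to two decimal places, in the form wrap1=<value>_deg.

wrap1=189.68_deg

open belt: β = asin((r2−r1)/C) = asin(-7/83) = -4.8379°
wrap1 = π − 2β = 189.6758°
wrap2 = π + 2β = 170.3242°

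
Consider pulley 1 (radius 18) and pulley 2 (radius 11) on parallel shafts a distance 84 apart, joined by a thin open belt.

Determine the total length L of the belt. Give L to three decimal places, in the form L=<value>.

open belt: β = asin((r2−r1)/C) = asin(-7/84) = -4.7802°
wrap1 = π − 2β = 189.5604°
wrap2 = π + 2β = 170.4396°
tangent length = C·cosβ = 83.7078
L = r1·wrap1 + r2·wrap2 + 2·C·cosβ = 18·3.3085 + 11·2.9747 + 2·83.7078 = 259.6899

L=259.690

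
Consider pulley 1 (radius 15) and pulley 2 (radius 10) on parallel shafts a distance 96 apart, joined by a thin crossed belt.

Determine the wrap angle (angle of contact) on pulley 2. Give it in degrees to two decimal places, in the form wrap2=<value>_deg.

wrap2=210.19_deg

crossed belt: β = asin((r1+r2)/C) = asin(25/96) = 15.0948°
wrap1 = wrap2 = π + 2β = 210.1896°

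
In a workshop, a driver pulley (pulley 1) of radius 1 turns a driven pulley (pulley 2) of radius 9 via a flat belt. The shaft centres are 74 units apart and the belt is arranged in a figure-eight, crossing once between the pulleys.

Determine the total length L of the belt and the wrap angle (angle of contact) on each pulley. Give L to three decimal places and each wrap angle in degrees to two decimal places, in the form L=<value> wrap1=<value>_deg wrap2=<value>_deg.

crossed belt: β = asin((r1+r2)/C) = asin(10/74) = 7.7664°
wrap1 = wrap2 = π + 2β = 195.5329°
tangent length = C·cosβ = 73.3212
L = (r1+r2)·wrap + 2·C·cosβ = 10·3.4127 + 2·73.3212 = 180.7693

L=180.769 wrap1=195.53_deg wrap2=195.53_deg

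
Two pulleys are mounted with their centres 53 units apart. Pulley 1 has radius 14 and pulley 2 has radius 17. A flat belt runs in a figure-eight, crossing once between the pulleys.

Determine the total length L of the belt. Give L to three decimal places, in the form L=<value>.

crossed belt: β = asin((r1+r2)/C) = asin(31/53) = 35.7963°
wrap1 = wrap2 = π + 2β = 251.5927°
tangent length = C·cosβ = 42.9884
L = (r1+r2)·wrap + 2·C·cosβ = 31·4.3911 + 2·42.9884 = 222.1015

L=222.101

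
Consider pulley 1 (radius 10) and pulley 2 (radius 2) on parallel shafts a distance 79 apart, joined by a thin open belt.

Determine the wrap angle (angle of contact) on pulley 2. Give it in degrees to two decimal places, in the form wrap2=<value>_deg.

open belt: β = asin((r2−r1)/C) = asin(-8/79) = -5.8121°
wrap1 = π − 2β = 191.6241°
wrap2 = π + 2β = 168.3759°

wrap2=168.38_deg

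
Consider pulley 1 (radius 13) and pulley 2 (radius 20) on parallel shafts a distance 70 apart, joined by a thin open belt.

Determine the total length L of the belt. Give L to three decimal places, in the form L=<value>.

open belt: β = asin((r2−r1)/C) = asin(7/70) = 5.7392°
wrap1 = π − 2β = 168.5217°
wrap2 = π + 2β = 191.4783°
tangent length = C·cosβ = 69.6491
L = r1·wrap1 + r2·wrap2 + 2·C·cosβ = 13·2.9413 + 20·3.3419 + 2·69.6491 = 244.3731

L=244.373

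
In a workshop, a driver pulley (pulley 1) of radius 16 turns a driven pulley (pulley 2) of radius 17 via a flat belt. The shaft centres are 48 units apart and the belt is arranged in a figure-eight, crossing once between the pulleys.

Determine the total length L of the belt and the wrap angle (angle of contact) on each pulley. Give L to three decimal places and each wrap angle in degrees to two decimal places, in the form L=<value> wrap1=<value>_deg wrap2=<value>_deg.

L=223.417 wrap1=266.87_deg wrap2=266.87_deg

crossed belt: β = asin((r1+r2)/C) = asin(33/48) = 43.4325°
wrap1 = wrap2 = π + 2β = 266.8651°
tangent length = C·cosβ = 34.8569
L = (r1+r2)·wrap + 2·C·cosβ = 33·4.6577 + 2·34.8569 = 223.4169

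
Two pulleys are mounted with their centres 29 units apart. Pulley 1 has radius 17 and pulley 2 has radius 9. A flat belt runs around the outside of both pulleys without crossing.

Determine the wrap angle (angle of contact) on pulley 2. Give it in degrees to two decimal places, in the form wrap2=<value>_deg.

wrap2=147.97_deg

open belt: β = asin((r2−r1)/C) = asin(-8/29) = -16.0134°
wrap1 = π − 2β = 212.0268°
wrap2 = π + 2β = 147.9732°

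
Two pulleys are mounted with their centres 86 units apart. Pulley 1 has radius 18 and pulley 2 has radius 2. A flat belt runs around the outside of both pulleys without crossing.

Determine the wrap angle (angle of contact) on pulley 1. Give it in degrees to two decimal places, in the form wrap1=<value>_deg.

open belt: β = asin((r2−r1)/C) = asin(-16/86) = -10.7222°
wrap1 = π − 2β = 201.4443°
wrap2 = π + 2β = 158.5557°

wrap1=201.44_deg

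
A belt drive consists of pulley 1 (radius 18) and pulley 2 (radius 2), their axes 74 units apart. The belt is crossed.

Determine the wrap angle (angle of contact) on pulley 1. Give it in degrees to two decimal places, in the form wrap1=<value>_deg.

crossed belt: β = asin((r1+r2)/C) = asin(20/74) = 15.6804°
wrap1 = wrap2 = π + 2β = 211.3607°

wrap1=211.36_deg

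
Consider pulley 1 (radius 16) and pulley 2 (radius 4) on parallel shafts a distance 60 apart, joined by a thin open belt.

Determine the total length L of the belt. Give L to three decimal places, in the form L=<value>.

open belt: β = asin((r2−r1)/C) = asin(-12/60) = -11.5370°
wrap1 = π − 2β = 203.0739°
wrap2 = π + 2β = 156.9261°
tangent length = C·cosβ = 58.7878
L = r1·wrap1 + r2·wrap2 + 2·C·cosβ = 16·3.5443 + 4·2.7389 + 2·58.7878 = 185.2400

L=185.240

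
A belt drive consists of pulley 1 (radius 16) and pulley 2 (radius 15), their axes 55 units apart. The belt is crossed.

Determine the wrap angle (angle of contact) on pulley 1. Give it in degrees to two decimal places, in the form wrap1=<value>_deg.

wrap1=248.62_deg

crossed belt: β = asin((r1+r2)/C) = asin(31/55) = 34.3077°
wrap1 = wrap2 = π + 2β = 248.6153°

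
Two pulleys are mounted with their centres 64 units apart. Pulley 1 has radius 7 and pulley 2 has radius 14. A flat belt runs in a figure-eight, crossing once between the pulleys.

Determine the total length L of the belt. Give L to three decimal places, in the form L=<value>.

L=200.928

crossed belt: β = asin((r1+r2)/C) = asin(21/64) = 19.1550°
wrap1 = wrap2 = π + 2β = 218.3100°
tangent length = C·cosβ = 60.4566
L = (r1+r2)·wrap + 2·C·cosβ = 21·3.8102 + 2·60.4566 = 200.9280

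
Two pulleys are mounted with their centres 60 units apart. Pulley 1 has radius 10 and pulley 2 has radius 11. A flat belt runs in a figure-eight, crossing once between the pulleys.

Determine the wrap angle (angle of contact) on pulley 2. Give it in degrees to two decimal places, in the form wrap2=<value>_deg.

crossed belt: β = asin((r1+r2)/C) = asin(21/60) = 20.4873°
wrap1 = wrap2 = π + 2β = 220.9746°

wrap2=220.97_deg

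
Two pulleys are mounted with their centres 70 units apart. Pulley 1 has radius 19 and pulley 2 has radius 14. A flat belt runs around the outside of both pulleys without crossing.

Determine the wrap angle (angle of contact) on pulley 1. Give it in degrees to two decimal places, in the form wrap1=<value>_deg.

wrap1=188.19_deg

open belt: β = asin((r2−r1)/C) = asin(-5/70) = -4.0960°
wrap1 = π − 2β = 188.1921°
wrap2 = π + 2β = 171.8079°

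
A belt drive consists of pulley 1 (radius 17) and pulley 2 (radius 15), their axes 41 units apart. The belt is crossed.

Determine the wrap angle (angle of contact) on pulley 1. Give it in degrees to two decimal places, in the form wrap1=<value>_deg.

wrap1=282.61_deg

crossed belt: β = asin((r1+r2)/C) = asin(32/41) = 51.3053°
wrap1 = wrap2 = π + 2β = 282.6105°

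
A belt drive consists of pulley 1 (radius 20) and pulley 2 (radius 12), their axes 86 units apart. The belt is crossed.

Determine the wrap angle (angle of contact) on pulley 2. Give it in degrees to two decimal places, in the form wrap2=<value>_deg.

crossed belt: β = asin((r1+r2)/C) = asin(32/86) = 21.8448°
wrap1 = wrap2 = π + 2β = 223.6895°

wrap2=223.69_deg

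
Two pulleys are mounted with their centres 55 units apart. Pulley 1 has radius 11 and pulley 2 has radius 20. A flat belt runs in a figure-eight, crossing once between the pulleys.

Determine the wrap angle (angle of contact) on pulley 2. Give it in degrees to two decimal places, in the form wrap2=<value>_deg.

crossed belt: β = asin((r1+r2)/C) = asin(31/55) = 34.3077°
wrap1 = wrap2 = π + 2β = 248.6153°

wrap2=248.62_deg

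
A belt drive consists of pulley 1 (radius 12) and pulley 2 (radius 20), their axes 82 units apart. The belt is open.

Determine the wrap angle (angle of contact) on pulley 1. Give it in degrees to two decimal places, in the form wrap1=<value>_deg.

wrap1=168.80_deg

open belt: β = asin((r2−r1)/C) = asin(8/82) = 5.5987°
wrap1 = π − 2β = 168.8025°
wrap2 = π + 2β = 191.1975°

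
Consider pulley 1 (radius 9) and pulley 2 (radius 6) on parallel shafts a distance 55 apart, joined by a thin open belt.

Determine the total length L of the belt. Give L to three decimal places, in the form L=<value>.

open belt: β = asin((r2−r1)/C) = asin(-3/55) = -3.1268°
wrap1 = π − 2β = 186.2536°
wrap2 = π + 2β = 173.7464°
tangent length = C·cosβ = 54.9181
L = r1·wrap1 + r2·wrap2 + 2·C·cosβ = 9·3.2507 + 6·3.0324 + 2·54.9181 = 157.2876

L=157.288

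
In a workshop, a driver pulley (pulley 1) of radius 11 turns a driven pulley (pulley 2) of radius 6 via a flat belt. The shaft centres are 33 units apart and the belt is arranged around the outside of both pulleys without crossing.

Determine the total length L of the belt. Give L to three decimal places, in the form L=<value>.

open belt: β = asin((r2−r1)/C) = asin(-5/33) = -8.7147°
wrap1 = π − 2β = 197.4295°
wrap2 = π + 2β = 162.5705°
tangent length = C·cosβ = 32.6190
L = r1·wrap1 + r2·wrap2 + 2·C·cosβ = 11·3.4458 + 6·2.8374 + 2·32.6190 = 120.1661

L=120.166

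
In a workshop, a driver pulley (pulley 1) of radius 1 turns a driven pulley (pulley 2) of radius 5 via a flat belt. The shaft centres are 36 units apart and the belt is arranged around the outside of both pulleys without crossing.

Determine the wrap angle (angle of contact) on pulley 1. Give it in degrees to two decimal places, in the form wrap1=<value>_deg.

open belt: β = asin((r2−r1)/C) = asin(4/36) = 6.3794°
wrap1 = π − 2β = 167.2413°
wrap2 = π + 2β = 192.7587°

wrap1=167.24_deg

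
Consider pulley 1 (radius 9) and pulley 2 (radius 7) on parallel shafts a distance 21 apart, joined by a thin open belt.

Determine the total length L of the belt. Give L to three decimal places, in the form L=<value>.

L=92.456

open belt: β = asin((r2−r1)/C) = asin(-2/21) = -5.4650°
wrap1 = π − 2β = 190.9300°
wrap2 = π + 2β = 169.0700°
tangent length = C·cosβ = 20.9045
L = r1·wrap1 + r2·wrap2 + 2·C·cosβ = 9·3.3324 + 7·2.9508 + 2·20.9045 = 92.4561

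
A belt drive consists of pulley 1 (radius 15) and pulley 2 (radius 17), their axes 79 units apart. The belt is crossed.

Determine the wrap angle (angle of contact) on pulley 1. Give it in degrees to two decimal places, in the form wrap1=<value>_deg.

wrap1=227.79_deg

crossed belt: β = asin((r1+r2)/C) = asin(32/79) = 23.8951°
wrap1 = wrap2 = π + 2β = 227.7902°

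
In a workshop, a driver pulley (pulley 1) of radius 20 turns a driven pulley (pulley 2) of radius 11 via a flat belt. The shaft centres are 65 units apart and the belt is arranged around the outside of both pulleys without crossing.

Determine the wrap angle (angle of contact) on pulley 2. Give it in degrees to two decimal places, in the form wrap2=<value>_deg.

open belt: β = asin((r2−r1)/C) = asin(-9/65) = -7.9588°
wrap1 = π − 2β = 195.9177°
wrap2 = π + 2β = 164.0823°

wrap2=164.08_deg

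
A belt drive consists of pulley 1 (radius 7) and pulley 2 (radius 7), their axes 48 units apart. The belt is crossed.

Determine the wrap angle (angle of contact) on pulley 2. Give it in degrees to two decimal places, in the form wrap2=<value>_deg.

crossed belt: β = asin((r1+r2)/C) = asin(14/48) = 16.9578°
wrap1 = wrap2 = π + 2β = 213.9155°

wrap2=213.92_deg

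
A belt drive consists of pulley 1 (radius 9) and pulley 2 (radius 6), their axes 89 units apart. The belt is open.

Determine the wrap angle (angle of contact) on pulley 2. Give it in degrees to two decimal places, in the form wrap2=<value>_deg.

open belt: β = asin((r2−r1)/C) = asin(-3/89) = -1.9317°
wrap1 = π − 2β = 183.8634°
wrap2 = π + 2β = 176.1366°

wrap2=176.14_deg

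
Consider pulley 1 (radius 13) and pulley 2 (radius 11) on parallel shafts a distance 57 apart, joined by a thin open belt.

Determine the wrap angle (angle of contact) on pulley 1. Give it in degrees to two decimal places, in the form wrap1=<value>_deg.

wrap1=184.02_deg

open belt: β = asin((r2−r1)/C) = asin(-2/57) = -2.0108°
wrap1 = π − 2β = 184.0216°
wrap2 = π + 2β = 175.9784°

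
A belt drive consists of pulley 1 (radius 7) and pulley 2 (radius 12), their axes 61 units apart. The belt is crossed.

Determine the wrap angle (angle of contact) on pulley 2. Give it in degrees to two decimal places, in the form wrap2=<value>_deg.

wrap2=216.30_deg

crossed belt: β = asin((r1+r2)/C) = asin(19/61) = 18.1482°
wrap1 = wrap2 = π + 2β = 216.2963°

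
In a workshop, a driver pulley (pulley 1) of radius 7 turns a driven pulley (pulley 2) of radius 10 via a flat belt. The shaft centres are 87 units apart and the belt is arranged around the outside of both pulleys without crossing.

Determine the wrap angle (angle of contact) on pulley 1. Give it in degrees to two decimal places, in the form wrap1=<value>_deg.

wrap1=176.05_deg

open belt: β = asin((r2−r1)/C) = asin(3/87) = 1.9761°
wrap1 = π − 2β = 176.0478°
wrap2 = π + 2β = 183.9522°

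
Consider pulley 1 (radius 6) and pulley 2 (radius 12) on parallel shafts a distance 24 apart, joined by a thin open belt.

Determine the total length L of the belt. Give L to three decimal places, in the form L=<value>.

L=106.057

open belt: β = asin((r2−r1)/C) = asin(6/24) = 14.4775°
wrap1 = π − 2β = 151.0450°
wrap2 = π + 2β = 208.9550°
tangent length = C·cosβ = 23.2379
L = r1·wrap1 + r2·wrap2 + 2·C·cosβ = 6·2.6362 + 12·3.6470 + 2·23.2379 = 106.0566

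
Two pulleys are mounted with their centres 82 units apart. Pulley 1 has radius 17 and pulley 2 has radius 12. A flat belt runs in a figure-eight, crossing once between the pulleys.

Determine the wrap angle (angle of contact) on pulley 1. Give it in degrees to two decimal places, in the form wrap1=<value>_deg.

crossed belt: β = asin((r1+r2)/C) = asin(29/82) = 20.7113°
wrap1 = wrap2 = π + 2β = 221.4225°

wrap1=221.42_deg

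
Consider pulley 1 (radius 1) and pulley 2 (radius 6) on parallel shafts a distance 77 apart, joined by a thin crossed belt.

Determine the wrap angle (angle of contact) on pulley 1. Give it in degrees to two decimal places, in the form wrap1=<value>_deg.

wrap1=190.43_deg

crossed belt: β = asin((r1+r2)/C) = asin(7/77) = 5.2159°
wrap1 = wrap2 = π + 2β = 190.4318°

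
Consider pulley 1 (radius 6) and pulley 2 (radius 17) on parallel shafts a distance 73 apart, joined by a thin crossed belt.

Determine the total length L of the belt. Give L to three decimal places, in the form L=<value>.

L=225.565

crossed belt: β = asin((r1+r2)/C) = asin(23/73) = 18.3649°
wrap1 = wrap2 = π + 2β = 216.7299°
tangent length = C·cosβ = 69.2820
L = (r1+r2)·wrap + 2·C·cosβ = 23·3.7827 + 2·69.2820 = 225.5650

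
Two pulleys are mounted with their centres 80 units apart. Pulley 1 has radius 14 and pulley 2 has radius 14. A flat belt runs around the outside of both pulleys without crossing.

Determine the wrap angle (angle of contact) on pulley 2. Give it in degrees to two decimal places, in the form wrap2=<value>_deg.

wrap2=180.00_deg

open belt: β = asin((r2−r1)/C) = asin(0/80) = 0.0000°
wrap1 = π − 2β = 180.0000°
wrap2 = π + 2β = 180.0000°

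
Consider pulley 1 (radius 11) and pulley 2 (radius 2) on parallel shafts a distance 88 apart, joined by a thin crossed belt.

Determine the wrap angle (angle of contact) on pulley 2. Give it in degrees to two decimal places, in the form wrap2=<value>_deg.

wrap2=196.99_deg

crossed belt: β = asin((r1+r2)/C) = asin(13/88) = 8.4952°
wrap1 = wrap2 = π + 2β = 196.9905°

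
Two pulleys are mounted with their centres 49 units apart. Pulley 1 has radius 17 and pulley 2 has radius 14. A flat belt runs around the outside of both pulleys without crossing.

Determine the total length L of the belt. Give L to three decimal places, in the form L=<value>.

open belt: β = asin((r2−r1)/C) = asin(-3/49) = -3.5101°
wrap1 = π − 2β = 187.0202°
wrap2 = π + 2β = 172.9798°
tangent length = C·cosβ = 48.9081
L = r1·wrap1 + r2·wrap2 + 2·C·cosβ = 17·3.2641 + 14·3.0191 + 2·48.9081 = 195.5731

L=195.573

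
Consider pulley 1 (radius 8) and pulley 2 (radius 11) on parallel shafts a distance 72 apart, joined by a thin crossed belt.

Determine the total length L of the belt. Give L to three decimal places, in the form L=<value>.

crossed belt: β = asin((r1+r2)/C) = asin(19/72) = 15.3009°
wrap1 = wrap2 = π + 2β = 210.6019°
tangent length = C·cosβ = 69.4478
L = (r1+r2)·wrap + 2·C·cosβ = 19·3.6757 + 2·69.4478 = 208.7339

L=208.734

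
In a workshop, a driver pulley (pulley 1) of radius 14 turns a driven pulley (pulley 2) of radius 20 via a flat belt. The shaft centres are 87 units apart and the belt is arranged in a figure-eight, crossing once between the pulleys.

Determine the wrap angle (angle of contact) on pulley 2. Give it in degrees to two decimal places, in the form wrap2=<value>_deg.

wrap2=226.01_deg

crossed belt: β = asin((r1+r2)/C) = asin(34/87) = 23.0046°
wrap1 = wrap2 = π + 2β = 226.0091°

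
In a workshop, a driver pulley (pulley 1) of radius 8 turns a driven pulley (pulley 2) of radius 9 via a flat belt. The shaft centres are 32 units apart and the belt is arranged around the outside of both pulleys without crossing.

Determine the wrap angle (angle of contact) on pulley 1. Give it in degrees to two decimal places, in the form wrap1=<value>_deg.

open belt: β = asin((r2−r1)/C) = asin(1/32) = 1.7908°
wrap1 = π − 2β = 176.4184°
wrap2 = π + 2β = 183.5816°

wrap1=176.42_deg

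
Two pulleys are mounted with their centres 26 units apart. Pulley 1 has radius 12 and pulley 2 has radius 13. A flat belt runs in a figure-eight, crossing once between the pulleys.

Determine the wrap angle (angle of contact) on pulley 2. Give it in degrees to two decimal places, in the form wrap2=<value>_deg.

crossed belt: β = asin((r1+r2)/C) = asin(25/26) = 74.0576°
wrap1 = wrap2 = π + 2β = 328.1153°

wrap2=328.12_deg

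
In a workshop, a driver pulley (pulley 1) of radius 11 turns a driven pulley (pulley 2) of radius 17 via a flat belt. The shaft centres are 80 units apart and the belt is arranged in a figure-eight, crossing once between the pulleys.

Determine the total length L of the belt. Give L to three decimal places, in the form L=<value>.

L=257.869

crossed belt: β = asin((r1+r2)/C) = asin(28/80) = 20.4873°
wrap1 = wrap2 = π + 2β = 220.9746°
tangent length = C·cosβ = 74.9400
L = (r1+r2)·wrap + 2·C·cosβ = 28·3.8567 + 2·74.9400 = 257.8685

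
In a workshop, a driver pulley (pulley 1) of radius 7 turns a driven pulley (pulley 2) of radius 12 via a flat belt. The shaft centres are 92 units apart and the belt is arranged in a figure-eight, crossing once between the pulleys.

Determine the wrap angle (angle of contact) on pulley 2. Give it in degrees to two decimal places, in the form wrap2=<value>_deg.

wrap2=203.84_deg

crossed belt: β = asin((r1+r2)/C) = asin(19/92) = 11.9186°
wrap1 = wrap2 = π + 2β = 203.8372°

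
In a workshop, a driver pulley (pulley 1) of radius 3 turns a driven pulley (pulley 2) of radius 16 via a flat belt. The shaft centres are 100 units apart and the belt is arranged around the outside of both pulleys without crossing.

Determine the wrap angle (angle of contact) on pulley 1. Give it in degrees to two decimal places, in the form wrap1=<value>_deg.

open belt: β = asin((r2−r1)/C) = asin(13/100) = 7.4696°
wrap1 = π − 2β = 165.0608°
wrap2 = π + 2β = 194.9392°

wrap1=165.06_deg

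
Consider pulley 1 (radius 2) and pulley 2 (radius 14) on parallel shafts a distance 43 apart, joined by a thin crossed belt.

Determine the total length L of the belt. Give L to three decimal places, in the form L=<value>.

crossed belt: β = asin((r1+r2)/C) = asin(16/43) = 21.8448°
wrap1 = wrap2 = π + 2β = 223.6895°
tangent length = C·cosβ = 39.9124
L = (r1+r2)·wrap + 2·C·cosβ = 16·3.9041 + 2·39.9124 = 142.2907

L=142.291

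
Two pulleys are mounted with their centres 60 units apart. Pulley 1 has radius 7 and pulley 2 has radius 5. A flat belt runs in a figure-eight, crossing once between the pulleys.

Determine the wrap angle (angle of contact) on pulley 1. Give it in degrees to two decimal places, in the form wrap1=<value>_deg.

crossed belt: β = asin((r1+r2)/C) = asin(12/60) = 11.5370°
wrap1 = wrap2 = π + 2β = 203.0739°

wrap1=203.07_deg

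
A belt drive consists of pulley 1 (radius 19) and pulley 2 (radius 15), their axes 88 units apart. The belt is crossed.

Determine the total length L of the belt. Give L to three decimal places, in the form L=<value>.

L=296.122

crossed belt: β = asin((r1+r2)/C) = asin(34/88) = 22.7284°
wrap1 = wrap2 = π + 2β = 225.4568°
tangent length = C·cosβ = 81.1665
L = (r1+r2)·wrap + 2·C·cosβ = 34·3.9350 + 2·81.1665 = 296.1218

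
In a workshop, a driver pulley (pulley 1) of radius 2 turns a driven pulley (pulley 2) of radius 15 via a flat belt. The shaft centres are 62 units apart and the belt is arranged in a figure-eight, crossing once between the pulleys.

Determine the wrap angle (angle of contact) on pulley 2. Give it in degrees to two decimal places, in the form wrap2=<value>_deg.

wrap2=211.83_deg

crossed belt: β = asin((r1+r2)/C) = asin(17/62) = 15.9140°
wrap1 = wrap2 = π + 2β = 211.8279°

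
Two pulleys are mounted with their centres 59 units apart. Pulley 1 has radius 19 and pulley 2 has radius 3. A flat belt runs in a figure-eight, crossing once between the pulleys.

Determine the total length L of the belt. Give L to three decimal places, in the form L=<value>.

L=195.418

crossed belt: β = asin((r1+r2)/C) = asin(22/59) = 21.8934°
wrap1 = wrap2 = π + 2β = 223.7869°
tangent length = C·cosβ = 54.7449
L = (r1+r2)·wrap + 2·C·cosβ = 22·3.9058 + 2·54.7449 = 195.4177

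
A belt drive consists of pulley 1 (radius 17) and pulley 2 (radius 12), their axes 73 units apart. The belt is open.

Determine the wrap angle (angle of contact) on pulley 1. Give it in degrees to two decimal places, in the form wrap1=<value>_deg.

wrap1=187.85_deg

open belt: β = asin((r2−r1)/C) = asin(-5/73) = -3.9274°
wrap1 = π − 2β = 187.8549°
wrap2 = π + 2β = 172.1451°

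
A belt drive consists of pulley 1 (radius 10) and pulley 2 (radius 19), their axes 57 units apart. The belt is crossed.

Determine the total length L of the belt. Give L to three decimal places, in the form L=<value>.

L=220.207

crossed belt: β = asin((r1+r2)/C) = asin(29/57) = 30.5821°
wrap1 = wrap2 = π + 2β = 241.1641°
tangent length = C·cosβ = 49.0714
L = (r1+r2)·wrap + 2·C·cosβ = 29·4.2091 + 2·49.0714 = 220.2069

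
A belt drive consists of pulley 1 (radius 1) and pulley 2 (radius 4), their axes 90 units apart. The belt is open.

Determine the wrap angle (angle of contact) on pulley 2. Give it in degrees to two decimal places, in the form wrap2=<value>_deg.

open belt: β = asin((r2−r1)/C) = asin(3/90) = 1.9102°
wrap1 = π − 2β = 176.1796°
wrap2 = π + 2β = 183.8204°

wrap2=183.82_deg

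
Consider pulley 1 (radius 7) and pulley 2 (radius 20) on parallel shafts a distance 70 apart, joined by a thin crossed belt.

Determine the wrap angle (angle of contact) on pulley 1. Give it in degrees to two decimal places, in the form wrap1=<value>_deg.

wrap1=225.38_deg

crossed belt: β = asin((r1+r2)/C) = asin(27/70) = 22.6881°
wrap1 = wrap2 = π + 2β = 225.3762°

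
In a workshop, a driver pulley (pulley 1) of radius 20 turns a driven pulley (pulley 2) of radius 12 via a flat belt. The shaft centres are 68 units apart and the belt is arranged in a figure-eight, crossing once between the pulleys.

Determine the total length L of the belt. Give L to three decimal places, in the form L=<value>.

crossed belt: β = asin((r1+r2)/C) = asin(32/68) = 28.0725°
wrap1 = wrap2 = π + 2β = 236.1450°
tangent length = C·cosβ = 60.0000
L = (r1+r2)·wrap + 2·C·cosβ = 32·4.1215 + 2·60.0000 = 251.8882

L=251.888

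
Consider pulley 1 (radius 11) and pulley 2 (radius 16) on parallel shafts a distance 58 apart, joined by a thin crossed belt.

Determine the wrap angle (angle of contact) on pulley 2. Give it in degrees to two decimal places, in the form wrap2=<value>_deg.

crossed belt: β = asin((r1+r2)/C) = asin(27/58) = 27.7437°
wrap1 = wrap2 = π + 2β = 235.4874°

wrap2=235.49_deg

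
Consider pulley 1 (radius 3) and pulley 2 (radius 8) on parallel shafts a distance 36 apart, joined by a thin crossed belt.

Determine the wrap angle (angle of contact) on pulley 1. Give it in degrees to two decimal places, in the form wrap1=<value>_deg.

crossed belt: β = asin((r1+r2)/C) = asin(11/36) = 17.7916°
wrap1 = wrap2 = π + 2β = 215.5832°

wrap1=215.58_deg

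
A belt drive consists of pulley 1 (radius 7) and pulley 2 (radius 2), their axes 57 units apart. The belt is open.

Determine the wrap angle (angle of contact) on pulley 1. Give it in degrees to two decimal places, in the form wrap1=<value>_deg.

open belt: β = asin((r2−r1)/C) = asin(-5/57) = -5.0324°
wrap1 = π − 2β = 190.0648°
wrap2 = π + 2β = 169.9352°

wrap1=190.06_deg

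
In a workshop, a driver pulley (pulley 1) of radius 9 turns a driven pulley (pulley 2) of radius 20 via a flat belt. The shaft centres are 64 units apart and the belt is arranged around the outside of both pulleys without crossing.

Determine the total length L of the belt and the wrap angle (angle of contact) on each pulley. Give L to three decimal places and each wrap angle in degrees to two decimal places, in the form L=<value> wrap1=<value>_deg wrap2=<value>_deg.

open belt: β = asin((r2−r1)/C) = asin(11/64) = 9.8969°
wrap1 = π − 2β = 160.2063°
wrap2 = π + 2β = 199.7937°
tangent length = C·cosβ = 63.0476
L = r1·wrap1 + r2·wrap2 + 2·C·cosβ = 9·2.7961 + 20·3.4871 + 2·63.0476 = 221.0015

L=221.002 wrap1=160.21_deg wrap2=199.79_deg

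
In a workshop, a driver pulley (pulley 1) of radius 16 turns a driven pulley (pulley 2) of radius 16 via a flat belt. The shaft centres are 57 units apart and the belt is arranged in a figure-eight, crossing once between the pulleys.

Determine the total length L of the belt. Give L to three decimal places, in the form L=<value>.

L=233.020

crossed belt: β = asin((r1+r2)/C) = asin(32/57) = 34.1529°
wrap1 = wrap2 = π + 2β = 248.3058°
tangent length = C·cosβ = 47.1699
L = (r1+r2)·wrap + 2·C·cosβ = 32·4.3338 + 2·47.1699 = 233.0199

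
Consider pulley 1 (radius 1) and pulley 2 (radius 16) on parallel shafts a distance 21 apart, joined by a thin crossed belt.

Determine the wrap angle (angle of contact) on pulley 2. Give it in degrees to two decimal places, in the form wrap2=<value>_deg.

wrap2=288.10_deg

crossed belt: β = asin((r1+r2)/C) = asin(17/21) = 54.0494°
wrap1 = wrap2 = π + 2β = 288.0989°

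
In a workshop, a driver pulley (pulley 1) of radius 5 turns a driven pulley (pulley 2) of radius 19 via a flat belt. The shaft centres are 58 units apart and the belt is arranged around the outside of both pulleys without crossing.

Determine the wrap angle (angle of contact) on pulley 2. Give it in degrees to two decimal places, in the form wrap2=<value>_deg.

wrap2=207.94_deg

open belt: β = asin((r2−r1)/C) = asin(14/58) = 13.9680°
wrap1 = π − 2β = 152.0641°
wrap2 = π + 2β = 207.9359°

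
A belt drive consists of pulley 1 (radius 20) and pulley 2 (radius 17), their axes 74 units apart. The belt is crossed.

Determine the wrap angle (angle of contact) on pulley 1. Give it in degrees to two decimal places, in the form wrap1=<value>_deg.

crossed belt: β = asin((r1+r2)/C) = asin(37/74) = 30.0000°
wrap1 = wrap2 = π + 2β = 240.0000°

wrap1=240.00_deg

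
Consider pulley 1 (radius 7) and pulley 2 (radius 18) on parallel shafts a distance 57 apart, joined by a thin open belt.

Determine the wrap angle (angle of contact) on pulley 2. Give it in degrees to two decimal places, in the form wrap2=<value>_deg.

open belt: β = asin((r2−r1)/C) = asin(11/57) = 11.1269°
wrap1 = π − 2β = 157.7462°
wrap2 = π + 2β = 202.2538°

wrap2=202.25_deg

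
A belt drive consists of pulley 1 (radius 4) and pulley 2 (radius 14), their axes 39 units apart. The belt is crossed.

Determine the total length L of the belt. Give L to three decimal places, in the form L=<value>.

L=143.014

crossed belt: β = asin((r1+r2)/C) = asin(18/39) = 27.4864°
wrap1 = wrap2 = π + 2β = 234.9729°
tangent length = C·cosβ = 34.5977
L = (r1+r2)·wrap + 2·C·cosβ = 18·4.1010 + 2·34.5977 = 143.0143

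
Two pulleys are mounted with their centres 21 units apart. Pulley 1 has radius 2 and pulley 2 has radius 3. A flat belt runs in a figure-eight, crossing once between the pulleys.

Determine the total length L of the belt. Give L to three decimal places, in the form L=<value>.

crossed belt: β = asin((r1+r2)/C) = asin(5/21) = 13.7741°
wrap1 = wrap2 = π + 2β = 207.5483°
tangent length = C·cosβ = 20.3961
L = (r1+r2)·wrap + 2·C·cosβ = 5·3.6224 + 2·20.3961 = 58.9042

L=58.904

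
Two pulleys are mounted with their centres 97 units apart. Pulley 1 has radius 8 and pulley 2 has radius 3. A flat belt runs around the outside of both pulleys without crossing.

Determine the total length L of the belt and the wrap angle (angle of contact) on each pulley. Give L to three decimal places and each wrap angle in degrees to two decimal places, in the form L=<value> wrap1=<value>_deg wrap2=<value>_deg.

open belt: β = asin((r2−r1)/C) = asin(-5/97) = -2.9547°
wrap1 = π − 2β = 185.9094°
wrap2 = π + 2β = 174.0906°
tangent length = C·cosβ = 96.8710
L = r1·wrap1 + r2·wrap2 + 2·C·cosβ = 8·3.2447 + 3·3.0385 + 2·96.8710 = 228.8153

L=228.815 wrap1=185.91_deg wrap2=174.09_deg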